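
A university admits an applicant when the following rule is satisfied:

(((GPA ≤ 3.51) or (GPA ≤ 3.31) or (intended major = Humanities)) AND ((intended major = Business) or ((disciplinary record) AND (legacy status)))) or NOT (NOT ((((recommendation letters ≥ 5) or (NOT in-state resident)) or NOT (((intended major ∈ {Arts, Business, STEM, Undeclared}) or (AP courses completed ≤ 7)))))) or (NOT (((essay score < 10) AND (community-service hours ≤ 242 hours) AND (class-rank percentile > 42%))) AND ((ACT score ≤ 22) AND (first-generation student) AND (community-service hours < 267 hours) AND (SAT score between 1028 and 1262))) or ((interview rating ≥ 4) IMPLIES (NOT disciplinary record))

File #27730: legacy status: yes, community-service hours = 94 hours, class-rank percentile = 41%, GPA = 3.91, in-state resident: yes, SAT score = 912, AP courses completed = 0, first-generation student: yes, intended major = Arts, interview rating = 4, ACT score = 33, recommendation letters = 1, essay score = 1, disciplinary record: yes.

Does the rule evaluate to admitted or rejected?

Atomic conditions:
  GPA ≤ 3.51: 3.91 ≤ 3.51 is false
  GPA ≤ 3.31: 3.91 ≤ 3.31 is false
  intended major = Humanities: Arts == Humanities is false
  intended major = Business: Arts == Business is false
  disciplinary record: yes → true
  legacy status: yes → true
  recommendation letters ≥ 5: 1 ≥ 5 is false
  NOT in-state resident: yes → false
  intended major ∈ {Arts, Business, STEM, Undeclared}: Arts is in the set → true
  AP courses completed ≤ 7: 0 ≤ 7 is true
  essay score < 10: 1 < 10 is true
  community-service hours ≤ 242 hours: 94 ≤ 242 is true
  class-rank percentile > 42%: 41 > 42 is false
  ACT score ≤ 22: 33 ≤ 22 is false
  first-generation student: yes → true
  community-service hours < 267 hours: 94 < 267 is true
  SAT score between 1028 and 1262: 912 in [1028, 1262] is false
  interview rating ≥ 4: 4 ≥ 4 is true
  NOT disciplinary record: yes → false
Combine:
[1.1] false OR false OR false = false
[1.2.2] true AND true = true
[1.2] false OR true = true
[1] false AND true = false
[2.1.1.1] false OR false = false
[2.1.1.2.1] true OR true = true
[2.1.1.2] NOT true = false
[2.1.1] false OR false = false
[2.1] NOT false = true
[2] NOT true = false
[3.1.1] true AND true AND false = false
[3.1] NOT false = true
[3.2] false AND true AND true AND false = false
[3] true AND false = false
[4] true → false = false
[root] false OR false OR false OR false = false
Overall: false → rejected

Rejected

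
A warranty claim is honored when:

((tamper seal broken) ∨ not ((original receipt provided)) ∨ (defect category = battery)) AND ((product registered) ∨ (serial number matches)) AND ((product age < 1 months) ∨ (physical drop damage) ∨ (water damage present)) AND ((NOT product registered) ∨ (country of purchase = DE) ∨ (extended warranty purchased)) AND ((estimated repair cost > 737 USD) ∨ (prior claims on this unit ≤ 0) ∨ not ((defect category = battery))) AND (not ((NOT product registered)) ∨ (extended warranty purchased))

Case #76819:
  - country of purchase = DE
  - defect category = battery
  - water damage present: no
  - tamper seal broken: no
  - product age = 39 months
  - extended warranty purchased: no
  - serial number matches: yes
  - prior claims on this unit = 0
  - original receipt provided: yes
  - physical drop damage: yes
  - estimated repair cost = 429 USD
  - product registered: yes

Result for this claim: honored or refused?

Atomic conditions:
  tamper seal broken: no → false
  original receipt provided: yes → true
  defect category = battery: battery == battery is true
  product registered: yes → true
  serial number matches: yes → true
  product age < 1 months: 39 < 1 is false
  physical drop damage: yes → true
  water damage present: no → false
  NOT product registered: yes → false
  country of purchase = DE: DE == DE is true
  extended warranty purchased: no → false
  estimated repair cost > 737 USD: 429 > 737 is false
  prior claims on this unit ≤ 0: 0 ≤ 0 is true
Combine:
[1.2] NOT true = false
[1] false OR false OR true = true
[2] true OR true = true
[3] false OR true OR false = true
[4] false OR true OR false = true
[5.3] NOT true = false
[5] false OR true OR false = true
[6.1] NOT false = true
[6] true OR false = true
[root] true AND true AND true AND true AND true AND true = true
Overall: true → honored

Honored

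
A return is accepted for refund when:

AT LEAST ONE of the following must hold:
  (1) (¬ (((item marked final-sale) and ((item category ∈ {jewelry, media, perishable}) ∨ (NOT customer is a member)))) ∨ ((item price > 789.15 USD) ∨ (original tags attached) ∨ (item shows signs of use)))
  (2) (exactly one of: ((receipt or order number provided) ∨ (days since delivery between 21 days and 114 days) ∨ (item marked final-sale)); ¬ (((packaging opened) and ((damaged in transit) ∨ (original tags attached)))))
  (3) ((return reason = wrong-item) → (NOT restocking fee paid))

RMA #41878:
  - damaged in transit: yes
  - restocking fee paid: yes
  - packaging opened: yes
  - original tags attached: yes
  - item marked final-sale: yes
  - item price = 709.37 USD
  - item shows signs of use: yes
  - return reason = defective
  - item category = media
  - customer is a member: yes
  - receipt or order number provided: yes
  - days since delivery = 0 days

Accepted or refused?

Atomic conditions:
  item marked final-sale: yes → true
  item category ∈ {jewelry, media, perishable}: media is in the set → true
  NOT customer is a member: yes → false
  item price > 789.15 USD: 709.37 > 789.15 is false
  original tags attached: yes → true
  item shows signs of use: yes → true
  receipt or order number provided: yes → true
  days since delivery between 21 days and 114 days: 0 in [21, 114] is false
  packaging opened: yes → true
  damaged in transit: yes → true
  return reason = wrong-item: defective == wrong-item is false
  NOT restocking fee paid: yes → false
Combine:
[1.1.1.2] true OR false = true
[1.1.1] true AND true = true
[1.1] NOT true = false
[1.2] false OR true OR true = true
[1] false OR true = true
[2.1] true OR false OR true = true
[2.2.1.2] true OR true = true
[2.2.1] true AND true = true
[2.2] NOT true = false
[2] exactly-one(true, false) = true
[3] false → false (antecedent false ⇒ implication holds) = true
[root] true OR true OR true = true
Overall: true → accepted

Accepted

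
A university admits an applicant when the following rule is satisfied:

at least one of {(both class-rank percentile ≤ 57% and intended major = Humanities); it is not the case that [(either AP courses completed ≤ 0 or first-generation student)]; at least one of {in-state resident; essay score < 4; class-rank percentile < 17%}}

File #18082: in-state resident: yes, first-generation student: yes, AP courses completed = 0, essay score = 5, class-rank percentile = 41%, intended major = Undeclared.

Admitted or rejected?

Admitted

Atomic conditions:
  class-rank percentile ≤ 57%: 41 ≤ 57 is true
  intended major = Humanities: Undeclared == Humanities is false
  AP courses completed ≤ 0: 0 ≤ 0 is true
  first-generation student: yes → true
  in-state resident: yes → true
  essay score < 4: 5 < 4 is false
  class-rank percentile < 17%: 41 < 17 is false
Combine:
[1] true AND false = false
[2.1] true OR true = true
[2] NOT true = false
[3] true OR false OR false = true
[root] false OR false OR true = true
Overall: true → admitted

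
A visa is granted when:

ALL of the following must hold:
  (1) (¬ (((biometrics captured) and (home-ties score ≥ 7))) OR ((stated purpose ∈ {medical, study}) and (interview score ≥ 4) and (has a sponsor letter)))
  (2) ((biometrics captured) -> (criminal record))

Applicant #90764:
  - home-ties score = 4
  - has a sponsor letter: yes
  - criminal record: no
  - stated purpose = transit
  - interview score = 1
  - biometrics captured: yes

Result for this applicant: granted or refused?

Atomic conditions:
  biometrics captured: yes → true
  home-ties score ≥ 7: 4 ≥ 7 is false
  stated purpose ∈ {medical, study}: transit is not in the set → false
  interview score ≥ 4: 1 ≥ 4 is false
  has a sponsor letter: yes → true
  criminal record: no → false
Combine:
[1.1.1] true AND false = false
[1.1] NOT false = true
[1.2] false AND false AND true = false
[1] true OR false = true
[2] true → false = false
[root] true AND false = false
Overall: false → refused

Refused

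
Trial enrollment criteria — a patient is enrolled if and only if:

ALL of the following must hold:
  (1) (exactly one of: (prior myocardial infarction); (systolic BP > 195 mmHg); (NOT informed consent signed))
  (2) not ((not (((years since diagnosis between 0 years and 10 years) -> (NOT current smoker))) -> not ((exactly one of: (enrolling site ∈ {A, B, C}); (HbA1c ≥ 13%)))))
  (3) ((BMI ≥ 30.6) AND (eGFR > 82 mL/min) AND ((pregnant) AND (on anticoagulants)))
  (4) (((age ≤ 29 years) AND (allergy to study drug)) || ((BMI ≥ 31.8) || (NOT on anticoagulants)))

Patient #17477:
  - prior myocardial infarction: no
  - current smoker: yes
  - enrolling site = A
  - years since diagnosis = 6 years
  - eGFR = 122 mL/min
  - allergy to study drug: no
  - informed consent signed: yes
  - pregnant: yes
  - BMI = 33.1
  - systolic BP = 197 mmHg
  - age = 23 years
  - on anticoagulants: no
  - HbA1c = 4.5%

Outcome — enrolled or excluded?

Atomic conditions:
  prior myocardial infarction: no → false
  systolic BP > 195 mmHg: 197 > 195 is true
  NOT informed consent signed: yes → false
  years since diagnosis between 0 years and 10 years: 6 in [0, 10] is true
  NOT current smoker: yes → false
  enrolling site ∈ {A, B, C}: A is in the set → true
  HbA1c ≥ 13%: 4.5 ≥ 13 is false
  BMI ≥ 30.6: 33.1 ≥ 30.6 is true
  eGFR > 82 mL/min: 122 > 82 is true
  pregnant: yes → true
  on anticoagulants: no → false
  age ≤ 29 years: 23 ≤ 29 is true
  allergy to study drug: no → false
  BMI ≥ 31.8: 33.1 ≥ 31.8 is true
  NOT on anticoagulants: no → true
Combine:
[1] exactly-one(false, true, false) = true
[2.1.1.1] true → false = false
[2.1.1] NOT false = true
[2.1.2.1] exactly-one(true, false) = true
[2.1.2] NOT true = false
[2.1] true → false = false
[2] NOT false = true
[3.3] true AND false = false
[3] true AND true AND false = false
[4.1] true AND false = false
[4.2] true OR true = true
[4] false OR true = true
[root] true AND true AND false AND true = false
Overall: false → excluded

Excluded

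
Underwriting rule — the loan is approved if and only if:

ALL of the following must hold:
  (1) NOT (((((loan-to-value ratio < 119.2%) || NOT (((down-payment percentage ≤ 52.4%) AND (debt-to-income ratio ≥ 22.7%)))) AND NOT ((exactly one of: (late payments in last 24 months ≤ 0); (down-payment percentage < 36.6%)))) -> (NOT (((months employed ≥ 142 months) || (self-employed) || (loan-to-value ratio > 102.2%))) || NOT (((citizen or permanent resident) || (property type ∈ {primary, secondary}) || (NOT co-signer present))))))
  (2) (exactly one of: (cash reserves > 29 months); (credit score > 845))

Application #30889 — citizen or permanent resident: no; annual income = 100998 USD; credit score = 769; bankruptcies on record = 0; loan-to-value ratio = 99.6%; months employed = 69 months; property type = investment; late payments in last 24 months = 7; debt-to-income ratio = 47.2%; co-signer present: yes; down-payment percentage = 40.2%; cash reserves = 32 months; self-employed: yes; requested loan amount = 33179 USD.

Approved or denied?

Denied

Atomic conditions:
  loan-to-value ratio < 119.2%: 99.6 < 119.2 is true
  down-payment percentage ≤ 52.4%: 40.2 ≤ 52.4 is true
  debt-to-income ratio ≥ 22.7%: 47.2 ≥ 22.7 is true
  late payments in last 24 months ≤ 0: 7 ≤ 0 is false
  down-payment percentage < 36.6%: 40.2 < 36.6 is false
  months employed ≥ 142 months: 69 ≥ 142 is false
  self-employed: yes → true
  loan-to-value ratio > 102.2%: 99.6 > 102.2 is false
  citizen or permanent resident: no → false
  property type ∈ {primary, secondary}: investment is not in the set → false
  NOT co-signer present: yes → false
  cash reserves > 29 months: 32 > 29 is true
  credit score > 845: 769 > 845 is false
Combine:
[1.1.1.1.2.1] true AND true = true
[1.1.1.1.2] NOT true = false
[1.1.1.1] true OR false = true
[1.1.1.2.1] exactly-one(false, false) = false
[1.1.1.2] NOT false = true
[1.1.1] true AND true = true
[1.1.2.1.1] false OR true OR false = true
[1.1.2.1] NOT true = false
[1.1.2.2.1] false OR false OR false = false
[1.1.2.2] NOT false = true
[1.1.2] false OR true = true
[1.1] true → true = true
[1] NOT true = false
[2] exactly-one(true, false) = true
[root] false AND true = false
Overall: false → denied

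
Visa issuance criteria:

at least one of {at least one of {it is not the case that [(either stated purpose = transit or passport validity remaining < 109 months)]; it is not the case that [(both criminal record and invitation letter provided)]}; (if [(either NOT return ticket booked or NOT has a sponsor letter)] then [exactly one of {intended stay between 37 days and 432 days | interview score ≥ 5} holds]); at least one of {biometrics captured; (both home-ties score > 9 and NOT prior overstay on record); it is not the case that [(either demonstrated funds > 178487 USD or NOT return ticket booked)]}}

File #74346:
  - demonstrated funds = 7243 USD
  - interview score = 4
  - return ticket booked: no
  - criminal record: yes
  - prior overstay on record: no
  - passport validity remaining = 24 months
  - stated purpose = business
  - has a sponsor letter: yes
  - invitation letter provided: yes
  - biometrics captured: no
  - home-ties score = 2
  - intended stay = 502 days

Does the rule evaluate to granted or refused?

Refused

Atomic conditions:
  stated purpose = transit: business == transit is false
  passport validity remaining < 109 months: 24 < 109 is true
  criminal record: yes → true
  invitation letter provided: yes → true
  NOT return ticket booked: no → true
  NOT has a sponsor letter: yes → false
  intended stay between 37 days and 432 days: 502 in [37, 432] is false
  interview score ≥ 5: 4 ≥ 5 is false
  biometrics captured: no → false
  home-ties score > 9: 2 > 9 is false
  NOT prior overstay on record: no → true
  demonstrated funds > 178487 USD: 7243 > 178487 is false
Combine:
[1.1.1] false OR true = true
[1.1] NOT true = false
[1.2.1] true AND true = true
[1.2] NOT true = false
[1] false OR false = false
[2.1] true OR false = true
[2.2] exactly-one(false, false) = false
[2] true → false = false
[3.2] false AND true = false
[3.3.1] false OR true = true
[3.3] NOT true = false
[3] false OR false OR false = false
[root] false OR false OR false = false
Overall: false → refused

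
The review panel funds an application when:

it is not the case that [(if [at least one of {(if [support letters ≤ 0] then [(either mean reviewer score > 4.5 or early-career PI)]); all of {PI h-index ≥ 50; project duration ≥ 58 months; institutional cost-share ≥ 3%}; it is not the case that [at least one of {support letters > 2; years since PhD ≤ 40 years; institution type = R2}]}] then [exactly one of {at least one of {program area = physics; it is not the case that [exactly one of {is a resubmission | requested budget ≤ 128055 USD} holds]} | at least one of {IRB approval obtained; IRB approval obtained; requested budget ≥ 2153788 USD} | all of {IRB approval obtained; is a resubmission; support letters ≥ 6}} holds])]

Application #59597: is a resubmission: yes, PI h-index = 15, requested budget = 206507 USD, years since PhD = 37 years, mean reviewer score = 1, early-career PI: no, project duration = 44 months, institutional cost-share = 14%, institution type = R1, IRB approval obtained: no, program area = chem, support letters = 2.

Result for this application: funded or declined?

Atomic conditions:
  support letters ≤ 0: 2 ≤ 0 is false
  mean reviewer score > 4.5: 1 > 4.5 is false
  early-career PI: no → false
  PI h-index ≥ 50: 15 ≥ 50 is false
  project duration ≥ 58 months: 44 ≥ 58 is false
  institutional cost-share ≥ 3%: 14 ≥ 3 is true
  support letters > 2: 2 > 2 is false
  years since PhD ≤ 40 years: 37 ≤ 40 is true
  institution type = R2: R1 == R2 is false
  program area = physics: chem == physics is false
  is a resubmission: yes → true
  requested budget ≤ 128055 USD: 206507 ≤ 128055 is false
  IRB approval obtained: no → false
  requested budget ≥ 2153788 USD: 206507 ≥ 2153788 is false
  support letters ≥ 6: 2 ≥ 6 is false
Combine:
[1.1.1.2] false OR false = false
[1.1.1] false → false (antecedent false ⇒ implication holds) = true
[1.1.2] false AND false AND true = false
[1.1.3.1] false OR true OR false = true
[1.1.3] NOT true = false
[1.1] true OR false OR false = true
[1.2.1.2.1] exactly-one(true, false) = true
[1.2.1.2] NOT true = false
[1.2.1] false OR false = false
[1.2.2] false OR false OR false = false
[1.2.3] false AND true AND false = false
[1.2] exactly-one(false, false, false) = false
[1] true → false = false
[root] NOT false = true
Overall: true → funded

Funded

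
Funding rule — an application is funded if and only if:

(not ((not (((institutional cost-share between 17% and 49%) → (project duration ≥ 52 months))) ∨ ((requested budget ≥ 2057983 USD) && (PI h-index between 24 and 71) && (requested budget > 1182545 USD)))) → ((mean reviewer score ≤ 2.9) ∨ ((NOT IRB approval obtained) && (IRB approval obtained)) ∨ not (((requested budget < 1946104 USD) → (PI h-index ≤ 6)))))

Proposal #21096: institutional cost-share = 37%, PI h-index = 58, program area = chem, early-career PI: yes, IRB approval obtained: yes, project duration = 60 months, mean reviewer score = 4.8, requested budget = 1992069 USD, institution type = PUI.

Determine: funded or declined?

Atomic conditions:
  institutional cost-share between 17% and 49%: 37 in [17, 49] is true
  project duration ≥ 52 months: 60 ≥ 52 is true
  requested budget ≥ 2057983 USD: 1992069 ≥ 2057983 is false
  PI h-index between 24 and 71: 58 in [24, 71] is true
  requested budget > 1182545 USD: 1992069 > 1182545 is true
  mean reviewer score ≤ 2.9: 4.8 ≤ 2.9 is false
  NOT IRB approval obtained: yes → false
  IRB approval obtained: yes → true
  requested budget < 1946104 USD: 1992069 < 1946104 is false
  PI h-index ≤ 6: 58 ≤ 6 is false
Combine:
[1.1.1.1] true → true = true
[1.1.1] NOT true = false
[1.1.2] false AND true AND true = false
[1.1] false OR false = false
[1] NOT false = true
[2.2] false AND true = false
[2.3.1] false → false (antecedent false ⇒ implication holds) = true
[2.3] NOT true = false
[2] false OR false OR false = false
[root] true → false = false
Overall: false → declined

Declined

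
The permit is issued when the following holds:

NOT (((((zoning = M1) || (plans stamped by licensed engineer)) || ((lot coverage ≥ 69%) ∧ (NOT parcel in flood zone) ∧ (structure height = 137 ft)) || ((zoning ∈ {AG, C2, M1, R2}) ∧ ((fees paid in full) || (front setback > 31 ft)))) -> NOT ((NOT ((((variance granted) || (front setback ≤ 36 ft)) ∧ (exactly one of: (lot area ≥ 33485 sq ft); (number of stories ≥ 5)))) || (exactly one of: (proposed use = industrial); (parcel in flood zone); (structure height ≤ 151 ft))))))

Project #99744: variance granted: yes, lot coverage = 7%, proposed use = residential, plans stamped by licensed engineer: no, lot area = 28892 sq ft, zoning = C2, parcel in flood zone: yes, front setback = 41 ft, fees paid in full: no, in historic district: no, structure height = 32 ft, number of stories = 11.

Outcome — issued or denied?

Atomic conditions:
  zoning = M1: C2 == M1 is false
  plans stamped by licensed engineer: no → false
  lot coverage ≥ 69%: 7 ≥ 69 is false
  NOT parcel in flood zone: yes → false
  structure height = 137 ft: 32 == 137 is false
  zoning ∈ {AG, C2, M1, R2}: C2 is in the set → true
  fees paid in full: no → false
  front setback > 31 ft: 41 > 31 is true
  variance granted: yes → true
  front setback ≤ 36 ft: 41 ≤ 36 is false
  lot area ≥ 33485 sq ft: 28892 ≥ 33485 is false
  number of stories ≥ 5: 11 ≥ 5 is true
  proposed use = industrial: residential == industrial is false
  parcel in flood zone: yes → true
  structure height ≤ 151 ft: 32 ≤ 151 is true
Combine:
[1.1.1] false OR false = false
[1.1.2] false AND false AND false = false
[1.1.3.2] false OR true = true
[1.1.3] true AND true = true
[1.1] false OR false OR true = true
[1.2.1.1.1.1] true OR false = true
[1.2.1.1.1.2] exactly-one(false, true) = true
[1.2.1.1.1] true AND true = true
[1.2.1.1] NOT true = false
[1.2.1.2] exactly-one(false, true, true) = false
[1.2.1] false OR false = false
[1.2] NOT false = true
[1] true → true = true
[root] NOT true = false
Overall: false → denied

Denied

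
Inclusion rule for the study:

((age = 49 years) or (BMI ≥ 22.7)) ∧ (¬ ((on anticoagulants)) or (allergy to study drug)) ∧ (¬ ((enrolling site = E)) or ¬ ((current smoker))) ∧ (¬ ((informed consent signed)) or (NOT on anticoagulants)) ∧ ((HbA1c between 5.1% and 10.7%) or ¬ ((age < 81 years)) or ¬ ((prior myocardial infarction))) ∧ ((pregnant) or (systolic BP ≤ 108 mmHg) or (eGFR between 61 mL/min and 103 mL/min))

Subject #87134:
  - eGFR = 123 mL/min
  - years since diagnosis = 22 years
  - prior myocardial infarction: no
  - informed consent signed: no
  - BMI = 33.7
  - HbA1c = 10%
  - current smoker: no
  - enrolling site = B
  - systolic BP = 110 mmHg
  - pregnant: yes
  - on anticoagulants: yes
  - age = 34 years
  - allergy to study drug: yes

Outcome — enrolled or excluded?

Atomic conditions:
  age = 49 years: 34 == 49 is false
  BMI ≥ 22.7: 33.7 ≥ 22.7 is true
  on anticoagulants: yes → true
  allergy to study drug: yes → true
  enrolling site = E: B == E is false
  current smoker: no → false
  informed consent signed: no → false
  NOT on anticoagulants: yes → false
  HbA1c between 5.1% and 10.7%: 10 in [5.1, 10.7] is true
  age < 81 years: 34 < 81 is true
  prior myocardial infarction: no → false
  pregnant: yes → true
  systolic BP ≤ 108 mmHg: 110 ≤ 108 is false
  eGFR between 61 mL/min and 103 mL/min: 123 in [61, 103] is false
Combine:
[1] false OR true = true
[2.1] NOT true = false
[2] false OR true = true
[3.1] NOT false = true
[3.2] NOT false = true
[3] true OR true = true
[4.1] NOT false = true
[4] true OR false = true
[5.2] NOT true = false
[5.3] NOT false = true
[5] true OR false OR true = true
[6] true OR false OR false = true
[root] true AND true AND true AND true AND true AND true = true
Overall: true → enrolled

Enrolled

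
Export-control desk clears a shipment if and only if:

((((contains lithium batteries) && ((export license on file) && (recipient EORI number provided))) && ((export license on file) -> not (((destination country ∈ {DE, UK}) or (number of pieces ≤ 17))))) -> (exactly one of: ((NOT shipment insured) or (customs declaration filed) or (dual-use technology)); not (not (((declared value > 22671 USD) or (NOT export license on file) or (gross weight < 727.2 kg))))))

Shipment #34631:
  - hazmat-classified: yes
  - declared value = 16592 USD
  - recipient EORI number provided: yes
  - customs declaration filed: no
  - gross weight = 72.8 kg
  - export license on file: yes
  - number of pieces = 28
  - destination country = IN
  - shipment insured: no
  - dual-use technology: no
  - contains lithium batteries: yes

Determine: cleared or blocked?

Atomic conditions:
  contains lithium batteries: yes → true
  export license on file: yes → true
  recipient EORI number provided: yes → true
  destination country ∈ {DE, UK}: IN is not in the set → false
  number of pieces ≤ 17: 28 ≤ 17 is false
  NOT shipment insured: no → true
  customs declaration filed: no → false
  dual-use technology: no → false
  declared value > 22671 USD: 16592 > 22671 is false
  NOT export license on file: yes → false
  gross weight < 727.2 kg: 72.8 < 727.2 is true
Combine:
[1.1.2] true AND true = true
[1.1] true AND true = true
[1.2.2.1] false OR false = false
[1.2.2] NOT false = true
[1.2] true → true = true
[1] true AND true = true
[2.1] true OR false OR false = true
[2.2.1.1] false OR false OR true = true
[2.2.1] NOT true = false
[2.2] NOT false = true
[2] exactly-one(true, true) = false
[root] true → false = false
Overall: false → blocked

Blocked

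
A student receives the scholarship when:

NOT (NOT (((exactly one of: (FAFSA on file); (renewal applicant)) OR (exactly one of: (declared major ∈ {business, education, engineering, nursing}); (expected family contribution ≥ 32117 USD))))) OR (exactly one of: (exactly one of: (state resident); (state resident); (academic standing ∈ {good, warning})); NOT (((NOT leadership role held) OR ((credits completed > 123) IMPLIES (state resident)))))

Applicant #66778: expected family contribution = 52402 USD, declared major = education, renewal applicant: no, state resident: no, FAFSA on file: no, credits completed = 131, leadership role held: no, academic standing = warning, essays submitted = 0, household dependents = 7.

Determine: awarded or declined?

Atomic conditions:
  FAFSA on file: no → false
  renewal applicant: no → false
  declared major ∈ {business, education, engineering, nursing}: education is in the set → true
  expected family contribution ≥ 32117 USD: 52402 ≥ 32117 is true
  state resident: no → false
  academic standing ∈ {good, warning}: warning is in the set → true
  NOT leadership role held: no → true
  credits completed > 123: 131 > 123 is true
Combine:
[1.1.1.1] exactly-one(false, false) = false
[1.1.1.2] exactly-one(true, true) = false
[1.1.1] false OR false = false
[1.1] NOT false = true
[1] NOT true = false
[2.1] exactly-one(false, false, true) = true
[2.2.1.2] true → false = false
[2.2.1] true OR false = true
[2.2] NOT true = false
[2] exactly-one(true, false) = true
[root] false OR true = true
Overall: true → awarded

Awarded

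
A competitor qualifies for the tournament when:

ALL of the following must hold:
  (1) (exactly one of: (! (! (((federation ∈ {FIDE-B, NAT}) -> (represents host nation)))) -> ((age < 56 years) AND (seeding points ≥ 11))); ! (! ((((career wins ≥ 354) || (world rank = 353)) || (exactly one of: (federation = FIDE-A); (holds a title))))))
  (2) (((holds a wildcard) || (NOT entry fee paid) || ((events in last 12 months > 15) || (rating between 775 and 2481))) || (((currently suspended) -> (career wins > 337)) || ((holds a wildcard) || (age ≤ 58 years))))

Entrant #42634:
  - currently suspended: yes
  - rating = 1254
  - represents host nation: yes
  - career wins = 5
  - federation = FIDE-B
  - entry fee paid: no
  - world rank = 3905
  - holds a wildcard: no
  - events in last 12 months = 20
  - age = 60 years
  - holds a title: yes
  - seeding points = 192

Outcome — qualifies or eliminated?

Qualifies

Atomic conditions:
  federation ∈ {FIDE-B, NAT}: FIDE-B is in the set → true
  represents host nation: yes → true
  age < 56 years: 60 < 56 is false
  seeding points ≥ 11: 192 ≥ 11 is true
  career wins ≥ 354: 5 ≥ 354 is false
  world rank = 353: 3905 == 353 is false
  federation = FIDE-A: FIDE-B == FIDE-A is false
  holds a title: yes → true
  holds a wildcard: no → false
  NOT entry fee paid: no → true
  events in last 12 months > 15: 20 > 15 is true
  rating between 775 and 2481: 1254 in [775, 2481] is true
  currently suspended: yes → true
  career wins > 337: 5 > 337 is false
  age ≤ 58 years: 60 ≤ 58 is false
Combine:
[1.1.1.1.1] true → true = true
[1.1.1.1] NOT true = false
[1.1.1] NOT false = true
[1.1.2] false AND true = false
[1.1] true → false = false
[1.2.1.1.1] false OR false = false
[1.2.1.1.2] exactly-one(false, true) = true
[1.2.1.1] false OR true = true
[1.2.1] NOT true = false
[1.2] NOT false = true
[1] exactly-one(false, true) = true
[2.1.3] true OR true = true
[2.1] false OR true OR true = true
[2.2.1] true → false = false
[2.2.2] false OR false = false
[2.2] false OR false = false
[2] true OR false = true
[root] true AND true = true
Overall: true → qualifies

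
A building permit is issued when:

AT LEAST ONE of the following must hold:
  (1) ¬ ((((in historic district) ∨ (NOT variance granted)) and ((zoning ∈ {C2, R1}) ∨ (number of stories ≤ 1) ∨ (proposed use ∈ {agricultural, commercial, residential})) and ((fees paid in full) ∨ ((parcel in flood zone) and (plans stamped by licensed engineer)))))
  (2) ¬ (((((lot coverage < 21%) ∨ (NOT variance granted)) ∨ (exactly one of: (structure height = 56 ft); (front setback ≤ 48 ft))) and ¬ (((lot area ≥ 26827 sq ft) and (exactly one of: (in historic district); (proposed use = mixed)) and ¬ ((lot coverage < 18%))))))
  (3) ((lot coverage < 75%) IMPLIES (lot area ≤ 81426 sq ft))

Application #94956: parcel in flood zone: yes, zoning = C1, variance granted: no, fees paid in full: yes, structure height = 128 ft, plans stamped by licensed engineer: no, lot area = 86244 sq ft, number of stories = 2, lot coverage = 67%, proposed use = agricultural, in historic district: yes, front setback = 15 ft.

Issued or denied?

Issued

Atomic conditions:
  in historic district: yes → true
  NOT variance granted: no → true
  zoning ∈ {C2, R1}: C1 is not in the set → false
  number of stories ≤ 1: 2 ≤ 1 is false
  proposed use ∈ {agricultural, commercial, residential}: agricultural is in the set → true
  fees paid in full: yes → true
  parcel in flood zone: yes → true
  plans stamped by licensed engineer: no → false
  lot coverage < 21%: 67 < 21 is false
  structure height = 56 ft: 128 == 56 is false
  front setback ≤ 48 ft: 15 ≤ 48 is true
  lot area ≥ 26827 sq ft: 86244 ≥ 26827 is true
  proposed use = mixed: agricultural == mixed is false
  lot coverage < 18%: 67 < 18 is false
  lot coverage < 75%: 67 < 75 is true
  lot area ≤ 81426 sq ft: 86244 ≤ 81426 is false
Combine:
[1.1.1] true OR true = true
[1.1.2] false OR false OR true = true
[1.1.3.2] true AND false = false
[1.1.3] true OR false = true
[1.1] true AND true AND true = true
[1] NOT true = false
[2.1.1.1] false OR true = true
[2.1.1.2] exactly-one(false, true) = true
[2.1.1] true OR true = true
[2.1.2.1.2] exactly-one(true, false) = true
[2.1.2.1.3] NOT false = true
[2.1.2.1] true AND true AND true = true
[2.1.2] NOT true = false
[2.1] true AND false = false
[2] NOT false = true
[3] true → false = false
[root] false OR true OR false = true
Overall: true → issued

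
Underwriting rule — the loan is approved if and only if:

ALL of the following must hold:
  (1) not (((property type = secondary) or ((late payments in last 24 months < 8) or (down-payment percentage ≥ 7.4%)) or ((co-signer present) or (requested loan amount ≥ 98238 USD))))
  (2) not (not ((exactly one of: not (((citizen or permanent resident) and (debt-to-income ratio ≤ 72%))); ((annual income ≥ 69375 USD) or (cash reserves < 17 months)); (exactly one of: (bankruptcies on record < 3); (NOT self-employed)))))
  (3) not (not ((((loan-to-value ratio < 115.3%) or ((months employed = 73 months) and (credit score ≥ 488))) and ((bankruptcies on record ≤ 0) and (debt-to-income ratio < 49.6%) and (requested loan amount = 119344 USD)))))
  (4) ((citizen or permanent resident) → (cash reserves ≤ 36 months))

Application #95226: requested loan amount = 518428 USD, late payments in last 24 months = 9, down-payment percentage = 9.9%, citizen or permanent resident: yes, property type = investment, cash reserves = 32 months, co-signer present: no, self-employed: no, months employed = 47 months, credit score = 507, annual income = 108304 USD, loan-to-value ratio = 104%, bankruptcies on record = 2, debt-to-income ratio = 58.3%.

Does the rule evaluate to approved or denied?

Atomic conditions:
  property type = secondary: investment == secondary is false
  late payments in last 24 months < 8: 9 < 8 is false
  down-payment percentage ≥ 7.4%: 9.9 ≥ 7.4 is true
  co-signer present: no → false
  requested loan amount ≥ 98238 USD: 518428 ≥ 98238 is true
  citizen or permanent resident: yes → true
  debt-to-income ratio ≤ 72%: 58.3 ≤ 72 is true
  annual income ≥ 69375 USD: 108304 ≥ 69375 is true
  cash reserves < 17 months: 32 < 17 is false
  bankruptcies on record < 3: 2 < 3 is true
  NOT self-employed: no → true
  loan-to-value ratio < 115.3%: 104 < 115.3 is true
  months employed = 73 months: 47 == 73 is false
  credit score ≥ 488: 507 ≥ 488 is true
  bankruptcies on record ≤ 0: 2 ≤ 0 is false
  debt-to-income ratio < 49.6%: 58.3 < 49.6 is false
  requested loan amount = 119344 USD: 518428 == 119344 is false
  cash reserves ≤ 36 months: 32 ≤ 36 is true
Combine:
[1.1.2] false OR true = true
[1.1.3] false OR true = true
[1.1] false OR true OR true = true
[1] NOT true = false
[2.1.1.1.1] true AND true = true
[2.1.1.1] NOT true = false
[2.1.1.2] true OR false = true
[2.1.1.3] exactly-one(true, true) = false
[2.1.1] exactly-one(false, true, false) = true
[2.1] NOT true = false
[2] NOT false = true
[3.1.1.1.2] false AND true = false
[3.1.1.1] true OR false = true
[3.1.1.2] false AND false AND false = false
[3.1.1] true AND false = false
[3.1] NOT false = true
[3] NOT true = false
[4] true → true = true
[root] false AND true AND false AND true = false
Overall: false → denied

Denied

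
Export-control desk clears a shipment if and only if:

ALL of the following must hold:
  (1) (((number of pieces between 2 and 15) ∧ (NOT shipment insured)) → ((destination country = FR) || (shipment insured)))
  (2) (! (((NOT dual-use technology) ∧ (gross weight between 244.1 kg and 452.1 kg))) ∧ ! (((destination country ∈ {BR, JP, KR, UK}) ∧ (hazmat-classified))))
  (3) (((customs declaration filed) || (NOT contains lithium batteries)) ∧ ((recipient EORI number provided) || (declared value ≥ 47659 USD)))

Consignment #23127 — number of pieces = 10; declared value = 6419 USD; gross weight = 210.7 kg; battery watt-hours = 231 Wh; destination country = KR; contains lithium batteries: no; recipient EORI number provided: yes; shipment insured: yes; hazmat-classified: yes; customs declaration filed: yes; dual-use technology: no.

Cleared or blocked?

Atomic conditions:
  number of pieces between 2 and 15: 10 in [2, 15] is true
  NOT shipment insured: yes → false
  destination country = FR: KR == FR is false
  shipment insured: yes → true
  NOT dual-use technology: no → true
  gross weight between 244.1 kg and 452.1 kg: 210.7 in [244.1, 452.1] is false
  destination country ∈ {BR, JP, KR, UK}: KR is in the set → true
  hazmat-classified: yes → true
  customs declaration filed: yes → true
  NOT contains lithium batteries: no → true
  recipient EORI number provided: yes → true
  declared value ≥ 47659 USD: 6419 ≥ 47659 is false
Combine:
[1.1] true AND false = false
[1.2] false OR true = true
[1] false → true (antecedent false ⇒ implication holds) = true
[2.1.1] true AND false = false
[2.1] NOT false = true
[2.2.1] true AND true = true
[2.2] NOT true = false
[2] true AND false = false
[3.1] true OR true = true
[3.2] true OR false = true
[3] true AND true = true
[root] true AND false AND true = false
Overall: false → blocked

Blocked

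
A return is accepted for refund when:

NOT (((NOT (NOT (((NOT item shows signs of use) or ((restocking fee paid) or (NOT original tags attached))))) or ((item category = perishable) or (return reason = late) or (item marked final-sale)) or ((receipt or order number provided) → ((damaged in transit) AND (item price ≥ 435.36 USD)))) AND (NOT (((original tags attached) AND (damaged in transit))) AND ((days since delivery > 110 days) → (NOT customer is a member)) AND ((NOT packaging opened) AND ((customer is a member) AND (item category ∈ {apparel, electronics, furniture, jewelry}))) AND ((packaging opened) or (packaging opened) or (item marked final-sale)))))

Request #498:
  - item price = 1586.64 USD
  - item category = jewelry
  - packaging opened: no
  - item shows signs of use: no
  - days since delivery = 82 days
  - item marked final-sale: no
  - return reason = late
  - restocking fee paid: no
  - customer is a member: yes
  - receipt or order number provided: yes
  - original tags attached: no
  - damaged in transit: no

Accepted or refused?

Atomic conditions:
  NOT item shows signs of use: no → true
  restocking fee paid: no → false
  NOT original tags attached: no → true
  item category = perishable: jewelry == perishable is false
  return reason = late: late == late is true
  item marked final-sale: no → false
  receipt or order number provided: yes → true
  damaged in transit: no → false
  item price ≥ 435.36 USD: 1586.64 ≥ 435.36 is true
  original tags attached: no → false
  days since delivery > 110 days: 82 > 110 is false
  NOT customer is a member: yes → false
  NOT packaging opened: no → true
  customer is a member: yes → true
  item category ∈ {apparel, electronics, furniture, jewelry}: jewelry is in the set → true
  packaging opened: no → false
Combine:
[1.1.1.1.1.2] false OR true = true
[1.1.1.1.1] true OR true = true
[1.1.1.1] NOT true = false
[1.1.1] NOT false = true
[1.1.2] false OR true OR false = true
[1.1.3.2] false AND true = false
[1.1.3] true → false = false
[1.1] true OR true OR false = true
[1.2.1.1] false AND false = false
[1.2.1] NOT false = true
[1.2.2] false → false (antecedent false ⇒ implication holds) = true
[1.2.3.2] true AND true = true
[1.2.3] true AND true = true
[1.2.4] false OR false OR false = false
[1.2] true AND true AND true AND false = false
[1] true AND false = false
[root] NOT false = true
Overall: true → accepted

Accepted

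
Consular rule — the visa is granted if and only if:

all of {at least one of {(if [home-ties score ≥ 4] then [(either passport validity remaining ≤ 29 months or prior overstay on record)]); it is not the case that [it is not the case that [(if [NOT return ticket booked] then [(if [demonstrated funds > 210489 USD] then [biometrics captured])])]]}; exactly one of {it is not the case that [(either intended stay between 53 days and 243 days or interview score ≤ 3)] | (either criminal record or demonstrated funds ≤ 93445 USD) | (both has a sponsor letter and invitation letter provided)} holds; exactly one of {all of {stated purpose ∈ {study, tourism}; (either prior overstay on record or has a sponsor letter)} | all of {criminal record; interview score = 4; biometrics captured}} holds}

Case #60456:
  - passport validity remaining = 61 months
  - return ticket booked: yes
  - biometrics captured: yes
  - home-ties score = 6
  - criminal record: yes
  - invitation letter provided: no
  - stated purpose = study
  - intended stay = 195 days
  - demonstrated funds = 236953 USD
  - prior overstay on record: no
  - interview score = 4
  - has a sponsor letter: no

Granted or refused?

Granted

Atomic conditions:
  home-ties score ≥ 4: 6 ≥ 4 is true
  passport validity remaining ≤ 29 months: 61 ≤ 29 is false
  prior overstay on record: no → false
  NOT return ticket booked: yes → false
  demonstrated funds > 210489 USD: 236953 > 210489 is true
  biometrics captured: yes → true
  intended stay between 53 days and 243 days: 195 in [53, 243] is true
  interview score ≤ 3: 4 ≤ 3 is false
  criminal record: yes → true
  demonstrated funds ≤ 93445 USD: 236953 ≤ 93445 is false
  has a sponsor letter: no → false
  invitation letter provided: no → false
  stated purpose ∈ {study, tourism}: study is in the set → true
  interview score = 4: 4 == 4 is true
Combine:
[1.1.2] false OR false = false
[1.1] true → false = false
[1.2.1.1.2] true → true = true
[1.2.1.1] false → true (antecedent false ⇒ implication holds) = true
[1.2.1] NOT true = false
[1.2] NOT false = true
[1] false OR true = true
[2.1.1] true OR false = true
[2.1] NOT true = false
[2.2] true OR false = true
[2.3] false AND false = false
[2] exactly-one(false, true, false) = true
[3.1.2] false OR false = false
[3.1] true AND false = false
[3.2] true AND true AND true = true
[3] exactly-one(false, true) = true
[root] true AND true AND true = true
Overall: true → granted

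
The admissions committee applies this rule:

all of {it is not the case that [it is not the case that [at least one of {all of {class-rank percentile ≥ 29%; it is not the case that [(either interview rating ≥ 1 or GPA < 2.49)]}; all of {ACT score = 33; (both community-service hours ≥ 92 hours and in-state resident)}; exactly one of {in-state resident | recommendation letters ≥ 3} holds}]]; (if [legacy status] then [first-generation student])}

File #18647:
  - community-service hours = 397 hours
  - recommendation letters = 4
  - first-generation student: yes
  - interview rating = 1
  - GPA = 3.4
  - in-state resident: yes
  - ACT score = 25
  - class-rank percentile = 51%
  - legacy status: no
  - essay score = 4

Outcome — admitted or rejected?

Rejected

Atomic conditions:
  class-rank percentile ≥ 29%: 51 ≥ 29 is true
  interview rating ≥ 1: 1 ≥ 1 is true
  GPA < 2.49: 3.4 < 2.49 is false
  ACT score = 33: 25 == 33 is false
  community-service hours ≥ 92 hours: 397 ≥ 92 is true
  in-state resident: yes → true
  recommendation letters ≥ 3: 4 ≥ 3 is true
  legacy status: no → false
  first-generation student: yes → true
Combine:
[1.1.1.1.2.1] true OR false = true
[1.1.1.1.2] NOT true = false
[1.1.1.1] true AND false = false
[1.1.1.2.2] true AND true = true
[1.1.1.2] false AND true = false
[1.1.1.3] exactly-one(true, true) = false
[1.1.1] false OR false OR false = false
[1.1] NOT false = true
[1] NOT true = false
[2] false → true (antecedent false ⇒ implication holds) = true
[root] false AND true = false
Overall: false → rejected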